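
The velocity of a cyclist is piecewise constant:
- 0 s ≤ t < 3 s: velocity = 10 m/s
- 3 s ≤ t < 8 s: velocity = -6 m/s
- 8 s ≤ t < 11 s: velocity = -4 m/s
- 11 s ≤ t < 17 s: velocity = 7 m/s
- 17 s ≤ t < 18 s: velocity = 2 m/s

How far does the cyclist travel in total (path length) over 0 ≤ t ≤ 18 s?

Distance (not displacement) is the total path length: add the absolute areas under v-t.
0–3 s: |10| × 3 = 30 m
3–8 s: |-6| × 5 = 30 m
8–11 s: |-4| × 3 = 12 m
11–17 s: |7| × 6 = 42 m
17–18 s: |2| × 1 = 2 m
Total distance = 116 m

116 m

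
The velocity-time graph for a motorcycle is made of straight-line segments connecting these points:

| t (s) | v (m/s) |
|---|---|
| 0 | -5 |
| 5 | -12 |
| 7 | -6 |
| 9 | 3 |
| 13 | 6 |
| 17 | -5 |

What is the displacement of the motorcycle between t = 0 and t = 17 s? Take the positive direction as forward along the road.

Net displacement equals the area under the velocity-time graph (areas below the axis count negative).
0–5 s: ½(-5 + -12)(5) = -42.5 m
5–7 s: ½(-12 + -6)(2) = -18 m
7–9 s: ½(-6 + 3)(2) = -3 m
9–13 s: ½(3 + 6)(4) = 18 m
13–17 s: ½(6 + -5)(4) = 2 m
Net displacement = -43.5 m

-43.5 m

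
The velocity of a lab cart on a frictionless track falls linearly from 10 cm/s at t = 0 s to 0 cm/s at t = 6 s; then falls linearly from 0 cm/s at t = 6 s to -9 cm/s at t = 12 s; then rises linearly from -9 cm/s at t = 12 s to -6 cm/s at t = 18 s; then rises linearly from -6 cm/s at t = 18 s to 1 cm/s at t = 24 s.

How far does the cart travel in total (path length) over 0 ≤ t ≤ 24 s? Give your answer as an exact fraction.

825/7 cm

Distance (not displacement) is the total path length: add the absolute areas under v-t.
0–6 s: |½(10 + 0)(6)| = 30 cm
6–12 s: |½(0 + -9)(6)| = 27 cm
12–18 s: |½(-9 + -6)(6)| = 45 cm
18–24 s: v = 0 at t = 162/7 s; triangle areas 108/7 + 3/7 = 111/7 cm
Total distance = 825/7 cm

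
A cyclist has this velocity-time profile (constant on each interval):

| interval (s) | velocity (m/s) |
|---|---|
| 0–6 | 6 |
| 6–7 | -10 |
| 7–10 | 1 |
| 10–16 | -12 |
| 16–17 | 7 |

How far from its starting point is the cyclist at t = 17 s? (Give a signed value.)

Displacement is the signed area under the v-t curve.
0–6 s: 6 × 6 = 36 m
6–7 s: -10 × 1 = -10 m
7–10 s: 1 × 3 = 3 m
10–16 s: -12 × 6 = -72 m
16–17 s: 7 × 1 = 7 m
Net displacement = -36 m

-36 m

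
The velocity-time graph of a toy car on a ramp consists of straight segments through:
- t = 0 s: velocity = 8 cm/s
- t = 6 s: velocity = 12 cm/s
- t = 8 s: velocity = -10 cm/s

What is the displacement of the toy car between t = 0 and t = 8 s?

Net displacement equals the area under the velocity-time graph (areas below the axis count negative).
0–6 s: ½(8 + 12)(6) = 60 cm
6–8 s: ½(12 + -10)(2) = 2 cm
Net displacement = 62 cm

62 cm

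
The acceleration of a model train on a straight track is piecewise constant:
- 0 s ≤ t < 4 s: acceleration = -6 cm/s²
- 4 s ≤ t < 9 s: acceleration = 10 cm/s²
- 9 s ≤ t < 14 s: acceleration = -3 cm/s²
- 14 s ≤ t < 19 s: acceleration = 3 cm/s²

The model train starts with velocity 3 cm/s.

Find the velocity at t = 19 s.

29 cm/s

Δv equals the area under the a-t graph; then v = v₀ + Δv.
0–4 s: -6 × 4 = -24 cm/s
4–9 s: 10 × 5 = 50 cm/s
9–14 s: -3 × 5 = -15 cm/s
14–19 s: 3 × 5 = 15 cm/s
Δv = 26 cm/s, so v(19) = 3 + (26) = 29 cm/s.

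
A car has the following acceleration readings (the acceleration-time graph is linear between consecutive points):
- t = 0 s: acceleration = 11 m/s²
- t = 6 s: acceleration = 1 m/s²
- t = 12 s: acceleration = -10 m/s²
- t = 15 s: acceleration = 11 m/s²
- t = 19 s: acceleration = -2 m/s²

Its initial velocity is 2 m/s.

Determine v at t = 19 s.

Δv equals the area under the a-t graph; then v = v₀ + Δv.
0–6 s: ½(11 + 1)(6) = 36 m/s
6–12 s: ½(1 + -10)(6) = -27 m/s
12–15 s: ½(-10 + 11)(3) = 1.5 m/s
15–19 s: ½(11 + -2)(4) = 18 m/s
Δv = 28.5 m/s, so v(19) = 2 + (28.5) = 30.5 m/s.

30.5 m/s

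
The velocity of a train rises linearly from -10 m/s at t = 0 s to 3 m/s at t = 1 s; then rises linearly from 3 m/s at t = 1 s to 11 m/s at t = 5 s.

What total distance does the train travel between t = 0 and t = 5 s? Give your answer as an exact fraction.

837/26 m

Total distance travelled is ∫|v| dt — sum the magnitudes of each area piece.
0–1 s: v = 0 at t = 10/13 s; triangle areas 50/13 + 9/26 = 109/26 m
1–5 s: |½(3 + 11)(4)| = 28 m
Total distance = 837/26 m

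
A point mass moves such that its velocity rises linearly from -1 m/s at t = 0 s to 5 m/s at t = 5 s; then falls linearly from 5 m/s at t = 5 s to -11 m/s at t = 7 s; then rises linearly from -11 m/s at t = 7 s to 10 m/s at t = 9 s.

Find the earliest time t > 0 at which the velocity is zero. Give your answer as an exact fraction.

t = 5/6 s

v changes sign on 0–5 s (from -1 to 5); the graph is linear there, so v = 0 at t = 0 + (1)·(5 − 0)/(5 − -1) = 5/6 s.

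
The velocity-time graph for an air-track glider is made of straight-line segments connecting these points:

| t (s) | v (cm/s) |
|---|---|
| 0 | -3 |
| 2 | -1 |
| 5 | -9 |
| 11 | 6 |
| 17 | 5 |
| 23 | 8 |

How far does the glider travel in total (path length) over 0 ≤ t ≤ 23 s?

Distance (not displacement) is the total path length: add the absolute areas under v-t.
0–2 s: |½(-3 + -1)(2)| = 4 cm
2–5 s: |½(-1 + -9)(3)| = 15 cm
5–11 s: v = 0 at t = 8.6 s; triangle areas 16.2 + 7.2 = 23.4 cm
11–17 s: |½(6 + 5)(6)| = 33 cm
17–23 s: |½(5 + 8)(6)| = 39 cm
Total distance = 114.4 cm

114.4 cm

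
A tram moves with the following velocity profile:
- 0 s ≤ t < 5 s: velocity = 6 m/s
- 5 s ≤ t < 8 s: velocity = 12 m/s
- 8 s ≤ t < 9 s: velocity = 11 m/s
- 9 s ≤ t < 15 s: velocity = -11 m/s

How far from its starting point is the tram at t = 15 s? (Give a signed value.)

11 m

Net displacement equals the area under the velocity-time graph (areas below the axis count negative).
0–5 s: 6 × 5 = 30 m
5–8 s: 12 × 3 = 36 m
8–9 s: 11 × 1 = 11 m
9–15 s: -11 × 6 = -66 m
Net displacement = 11 m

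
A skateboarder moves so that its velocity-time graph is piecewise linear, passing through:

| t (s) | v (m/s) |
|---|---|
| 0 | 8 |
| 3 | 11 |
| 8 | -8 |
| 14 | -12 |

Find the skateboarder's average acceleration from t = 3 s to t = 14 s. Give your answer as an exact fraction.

-23/11 m/s²

Average acceleration = Δv/Δt = (-12 − 11)/(14 − 3) = -23/11 m/s².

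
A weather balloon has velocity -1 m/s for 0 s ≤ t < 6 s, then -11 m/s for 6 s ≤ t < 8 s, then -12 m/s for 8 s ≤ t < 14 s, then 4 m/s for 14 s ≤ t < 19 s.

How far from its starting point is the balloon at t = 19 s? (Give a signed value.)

-80 m

Net displacement equals the area under the velocity-time graph (areas below the axis count negative).
0–6 s: -1 × 6 = -6 m
6–8 s: -11 × 2 = -22 m
8–14 s: -12 × 6 = -72 m
14–19 s: 4 × 5 = 20 m
Net displacement = -80 m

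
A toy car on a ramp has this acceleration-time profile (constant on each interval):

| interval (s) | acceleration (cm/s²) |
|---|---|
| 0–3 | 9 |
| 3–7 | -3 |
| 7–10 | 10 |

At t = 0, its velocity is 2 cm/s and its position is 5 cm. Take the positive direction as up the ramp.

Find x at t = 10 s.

On each constant-a segment, Δv = aΔt and Δx = v₀Δt + ½aΔt²; chain segment to segment.
0–3 s: v starts 2 cm/s; Δx = 2·3 + ½·9·3² = 46.5 cm; v ends 29 cm/s.
3–7 s: v starts 29 cm/s; Δx = 29·4 + ½·-3·4² = 92 cm; v ends 17 cm/s.
7–10 s: v starts 17 cm/s; Δx = 17·3 + ½·10·3² = 96 cm; v ends 47 cm/s.
x(10) = 5 + Σ Δx = 239.5 cm.

239.5 cm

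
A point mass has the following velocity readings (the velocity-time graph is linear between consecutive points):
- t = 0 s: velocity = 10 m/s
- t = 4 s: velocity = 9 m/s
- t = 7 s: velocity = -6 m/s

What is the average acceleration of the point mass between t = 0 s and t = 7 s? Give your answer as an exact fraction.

Average acceleration = Δv/Δt = (-6 − 10)/(7 − 0) = -16/7 m/s².

-16/7 m/s²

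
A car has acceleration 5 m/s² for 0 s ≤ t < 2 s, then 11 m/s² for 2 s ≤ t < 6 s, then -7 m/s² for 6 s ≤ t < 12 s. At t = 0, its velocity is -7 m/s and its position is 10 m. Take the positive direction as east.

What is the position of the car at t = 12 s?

262 m

On each constant-a segment, Δv = aΔt and Δx = v₀Δt + ½aΔt²; chain segment to segment.
0–2 s: v starts -7 m/s; Δx = -7·2 + ½·5·2² = -4 m; v ends 3 m/s.
2–6 s: v starts 3 m/s; Δx = 3·4 + ½·11·4² = 100 m; v ends 47 m/s.
6–12 s: v starts 47 m/s; Δx = 47·6 + ½·-7·6² = 156 m; v ends 5 m/s.
x(12) = 10 + Σ Δx = 262 m.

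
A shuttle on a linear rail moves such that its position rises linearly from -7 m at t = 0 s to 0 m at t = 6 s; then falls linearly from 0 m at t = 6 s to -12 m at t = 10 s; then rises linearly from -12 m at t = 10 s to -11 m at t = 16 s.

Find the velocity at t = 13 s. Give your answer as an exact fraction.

Velocity is the slope of the x-t graph on 10–16 s: (-11 − -12)/(16 − 10) = 1/6 m/s.

1/6 m/s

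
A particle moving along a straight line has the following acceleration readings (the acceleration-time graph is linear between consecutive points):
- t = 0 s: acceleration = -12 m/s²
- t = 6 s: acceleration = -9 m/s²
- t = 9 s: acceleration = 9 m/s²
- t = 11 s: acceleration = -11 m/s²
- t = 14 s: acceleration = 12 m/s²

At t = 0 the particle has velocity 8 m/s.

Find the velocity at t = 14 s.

-55.5 m/s

Δv equals the area under the a-t graph; then v = v₀ + Δv.
0–6 s: ½(-12 + -9)(6) = -63 m/s
6–9 s: ½(-9 + 9)(3) = 0 m/s
9–11 s: ½(9 + -11)(2) = -2 m/s
11–14 s: ½(-11 + 12)(3) = 1.5 m/s
Δv = -63.5 m/s, so v(14) = 8 + (-63.5) = -55.5 m/s.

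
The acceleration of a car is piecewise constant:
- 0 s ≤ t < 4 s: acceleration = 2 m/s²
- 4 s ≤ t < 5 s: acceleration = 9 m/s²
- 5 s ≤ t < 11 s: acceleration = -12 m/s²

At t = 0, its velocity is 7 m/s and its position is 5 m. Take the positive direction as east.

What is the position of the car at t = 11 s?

-3.5 m

On each constant-a segment, Δv = aΔt and Δx = v₀Δt + ½aΔt²; chain segment to segment.
0–4 s: v starts 7 m/s; Δx = 7·4 + ½·2·4² = 44 m; v ends 15 m/s.
4–5 s: v starts 15 m/s; Δx = 15·1 + ½·9·1² = 19.5 m; v ends 24 m/s.
5–11 s: v starts 24 m/s; Δx = 24·6 + ½·-12·6² = -72 m; v ends -48 m/s.
x(11) = 5 + Σ Δx = -3.5 m.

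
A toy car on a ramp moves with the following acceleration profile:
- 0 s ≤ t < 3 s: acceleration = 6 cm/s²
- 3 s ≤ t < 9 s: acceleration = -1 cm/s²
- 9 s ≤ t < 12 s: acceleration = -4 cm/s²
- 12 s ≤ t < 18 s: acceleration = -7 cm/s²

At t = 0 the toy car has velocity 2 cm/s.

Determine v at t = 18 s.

-40 cm/s

Δv equals the area under the a-t graph; then v = v₀ + Δv.
0–3 s: 6 × 3 = 18 cm/s
3–9 s: -1 × 6 = -6 cm/s
9–12 s: -4 × 3 = -12 cm/s
12–18 s: -7 × 6 = -42 cm/s
Δv = -42 cm/s, so v(18) = 2 + (-42) = -40 cm/s.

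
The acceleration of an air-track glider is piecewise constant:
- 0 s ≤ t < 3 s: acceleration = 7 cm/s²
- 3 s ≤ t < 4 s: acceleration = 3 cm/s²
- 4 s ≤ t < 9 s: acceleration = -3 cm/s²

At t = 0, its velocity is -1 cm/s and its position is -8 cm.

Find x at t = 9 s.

119.5 cm

On each constant-a segment, Δv = aΔt and Δx = v₀Δt + ½aΔt²; chain segment to segment.
0–3 s: v starts -1 cm/s; Δx = -1·3 + ½·7·3² = 28.5 cm; v ends 20 cm/s.
3–4 s: v starts 20 cm/s; Δx = 20·1 + ½·3·1² = 21.5 cm; v ends 23 cm/s.
4–9 s: v starts 23 cm/s; Δx = 23·5 + ½·-3·5² = 77.5 cm; v ends 8 cm/s.
x(9) = -8 + Σ Δx = 119.5 cm.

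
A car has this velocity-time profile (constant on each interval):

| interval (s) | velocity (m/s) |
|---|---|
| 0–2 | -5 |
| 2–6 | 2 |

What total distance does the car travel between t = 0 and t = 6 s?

18 m

Total distance travelled is ∫|v| dt — sum the magnitudes of each area piece.
0–2 s: |-5| × 2 = 10 m
2–6 s: |2| × 4 = 8 m
Total distance = 18 m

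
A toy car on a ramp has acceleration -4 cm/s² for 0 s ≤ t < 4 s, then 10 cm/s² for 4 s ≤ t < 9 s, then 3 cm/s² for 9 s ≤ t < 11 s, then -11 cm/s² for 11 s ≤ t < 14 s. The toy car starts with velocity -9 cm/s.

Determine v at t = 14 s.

-2 cm/s

Δv equals the area under the a-t graph; then v = v₀ + Δv.
0–4 s: -4 × 4 = -16 cm/s
4–9 s: 10 × 5 = 50 cm/s
9–11 s: 3 × 2 = 6 cm/s
11–14 s: -11 × 3 = -33 cm/s
Δv = 7 cm/s, so v(14) = -9 + (7) = -2 cm/s.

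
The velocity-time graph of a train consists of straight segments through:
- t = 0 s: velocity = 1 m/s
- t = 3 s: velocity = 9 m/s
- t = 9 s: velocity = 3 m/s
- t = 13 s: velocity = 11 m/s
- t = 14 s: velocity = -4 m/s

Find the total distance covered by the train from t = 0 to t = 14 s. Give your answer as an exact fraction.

Distance (not displacement) is the total path length: add the absolute areas under v-t.
0–3 s: |½(1 + 9)(3)| = 15 m
3–9 s: |½(9 + 3)(6)| = 36 m
9–13 s: |½(3 + 11)(4)| = 28 m
13–14 s: v = 0 at t = 206/15 s; triangle areas 121/30 + 8/15 = 137/30 m
Total distance = 2507/30 m

2507/30 m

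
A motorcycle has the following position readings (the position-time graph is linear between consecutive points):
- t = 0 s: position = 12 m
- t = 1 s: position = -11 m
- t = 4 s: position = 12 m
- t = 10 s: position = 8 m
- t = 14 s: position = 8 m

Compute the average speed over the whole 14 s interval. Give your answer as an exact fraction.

Average speed = (total path length)/(elapsed time); on a piecewise-linear x-t graph the path length is Σ|Δx|.
0–1 s: |Δx| = |-11 − 12| = 23 m
1–4 s: |Δx| = |12 − -11| = 23 m
4–10 s: |Δx| = |8 − 12| = 4 m
10–14 s: |Δx| = |8 − 8| = 0 m
Total path = 50 m; average speed = 50/14 = 25/7 m/s.

25/7 m/s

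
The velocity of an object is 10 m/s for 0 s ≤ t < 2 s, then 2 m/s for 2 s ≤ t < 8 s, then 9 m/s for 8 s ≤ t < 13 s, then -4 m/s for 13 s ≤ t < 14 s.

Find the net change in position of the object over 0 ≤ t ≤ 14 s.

73 m

Net displacement equals the area under the velocity-time graph (areas below the axis count negative).
0–2 s: 10 × 2 = 20 m
2–8 s: 2 × 6 = 12 m
8–13 s: 9 × 5 = 45 m
13–14 s: -4 × 1 = -4 m
Net displacement = 73 m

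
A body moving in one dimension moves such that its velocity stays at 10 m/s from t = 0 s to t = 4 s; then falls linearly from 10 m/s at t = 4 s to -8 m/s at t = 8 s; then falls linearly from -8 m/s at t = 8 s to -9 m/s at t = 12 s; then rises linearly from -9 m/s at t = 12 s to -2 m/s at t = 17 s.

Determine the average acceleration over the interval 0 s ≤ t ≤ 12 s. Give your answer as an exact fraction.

Average acceleration = Δv/Δt = (-9 − 10)/(12 − 0) = -19/12 m/s².

-19/12 m/s²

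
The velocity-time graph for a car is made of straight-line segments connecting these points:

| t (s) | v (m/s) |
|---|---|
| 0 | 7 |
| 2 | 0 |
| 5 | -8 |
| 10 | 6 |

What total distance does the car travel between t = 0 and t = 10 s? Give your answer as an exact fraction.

258/7 m

Distance (not displacement) is the total path length: add the absolute areas under v-t.
0–2 s: |½(7 + 0)(2)| = 7 m
2–5 s: |½(0 + -8)(3)| = 12 m
5–10 s: v = 0 at t = 55/7 s; triangle areas 80/7 + 45/7 = 125/7 m
Total distance = 258/7 m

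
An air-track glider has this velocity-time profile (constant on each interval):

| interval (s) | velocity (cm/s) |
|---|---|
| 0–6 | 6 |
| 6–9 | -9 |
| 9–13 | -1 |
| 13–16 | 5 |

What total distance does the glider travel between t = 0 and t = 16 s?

82 cm

Total distance travelled is ∫|v| dt — sum the magnitudes of each area piece.
0–6 s: |6| × 6 = 36 cm
6–9 s: |-9| × 3 = 27 cm
9–13 s: |-1| × 4 = 4 cm
13–16 s: |5| × 3 = 15 cm
Total distance = 82 cm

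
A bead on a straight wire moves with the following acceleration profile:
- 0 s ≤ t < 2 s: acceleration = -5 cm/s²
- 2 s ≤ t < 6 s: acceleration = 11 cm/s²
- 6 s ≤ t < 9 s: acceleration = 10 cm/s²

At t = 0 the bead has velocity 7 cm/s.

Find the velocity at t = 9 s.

71 cm/s

Δv equals the area under the a-t graph; then v = v₀ + Δv.
0–2 s: -5 × 2 = -10 cm/s
2–6 s: 11 × 4 = 44 cm/s
6–9 s: 10 × 3 = 30 cm/s
Δv = 64 cm/s, so v(9) = 7 + (64) = 71 cm/s.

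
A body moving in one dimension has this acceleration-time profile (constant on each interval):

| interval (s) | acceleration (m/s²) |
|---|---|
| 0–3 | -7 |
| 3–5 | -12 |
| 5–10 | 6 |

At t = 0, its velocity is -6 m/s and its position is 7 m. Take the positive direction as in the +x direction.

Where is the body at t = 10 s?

-300.5 m

On each constant-a segment, Δv = aΔt and Δx = v₀Δt + ½aΔt²; chain segment to segment.
0–3 s: v starts -6 m/s; Δx = -6·3 + ½·-7·3² = -49.5 m; v ends -27 m/s.
3–5 s: v starts -27 m/s; Δx = -27·2 + ½·-12·2² = -78 m; v ends -51 m/s.
5–10 s: v starts -51 m/s; Δx = -51·5 + ½·6·5² = -180 m; v ends -21 m/s.
x(10) = 7 + Σ Δx = -300.5 m.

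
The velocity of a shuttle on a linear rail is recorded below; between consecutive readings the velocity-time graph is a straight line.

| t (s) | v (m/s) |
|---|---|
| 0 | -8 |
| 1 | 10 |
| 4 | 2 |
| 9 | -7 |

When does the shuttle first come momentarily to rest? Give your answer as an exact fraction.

t = 4/9 s

v changes sign on 0–1 s (from -8 to 10); the graph is linear there, so v = 0 at t = 0 + (8)·(1 − 0)/(10 − -8) = 4/9 s.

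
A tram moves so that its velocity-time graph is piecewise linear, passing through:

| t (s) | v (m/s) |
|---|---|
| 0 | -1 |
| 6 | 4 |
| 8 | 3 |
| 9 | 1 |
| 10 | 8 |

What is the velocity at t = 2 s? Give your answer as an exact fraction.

On 0–6 s the graph is linear from -1 to 4 m/s: v(2) = -1 + (4 − -1)·(2 − 0)/(6 − 0) = 2/3 m/s.

2/3 m/s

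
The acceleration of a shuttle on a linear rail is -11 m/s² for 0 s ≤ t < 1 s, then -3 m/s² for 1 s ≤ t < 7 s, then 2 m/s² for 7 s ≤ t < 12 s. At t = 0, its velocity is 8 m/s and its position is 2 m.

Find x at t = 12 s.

On each constant-a segment, Δv = aΔt and Δx = v₀Δt + ½aΔt²; chain segment to segment.
0–1 s: v starts 8 m/s; Δx = 8·1 + ½·-11·1² = 2.5 m; v ends -3 m/s.
1–7 s: v starts -3 m/s; Δx = -3·6 + ½·-3·6² = -72 m; v ends -21 m/s.
7–12 s: v starts -21 m/s; Δx = -21·5 + ½·2·5² = -80 m; v ends -11 m/s.
x(12) = 2 + Σ Δx = -147.5 m.

-147.5 m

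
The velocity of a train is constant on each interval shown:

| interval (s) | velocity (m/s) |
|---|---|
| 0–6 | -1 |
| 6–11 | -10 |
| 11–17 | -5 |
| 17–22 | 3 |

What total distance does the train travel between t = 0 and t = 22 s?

Distance (not displacement) is the total path length: add the absolute areas under v-t.
0–6 s: |-1| × 6 = 6 m
6–11 s: |-10| × 5 = 50 m
11–17 s: |-5| × 6 = 30 m
17–22 s: |3| × 5 = 15 m
Total distance = 101 m

101 m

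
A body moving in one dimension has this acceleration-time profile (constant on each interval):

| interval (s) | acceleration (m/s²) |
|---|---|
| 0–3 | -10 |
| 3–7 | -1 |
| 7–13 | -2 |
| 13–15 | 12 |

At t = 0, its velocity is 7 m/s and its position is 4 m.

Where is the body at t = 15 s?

On each constant-a segment, Δv = aΔt and Δx = v₀Δt + ½aΔt²; chain segment to segment.
0–3 s: v starts 7 m/s; Δx = 7·3 + ½·-10·3² = -24 m; v ends -23 m/s.
3–7 s: v starts -23 m/s; Δx = -23·4 + ½·-1·4² = -100 m; v ends -27 m/s.
7–13 s: v starts -27 m/s; Δx = -27·6 + ½·-2·6² = -198 m; v ends -39 m/s.
13–15 s: v starts -39 m/s; Δx = -39·2 + ½·12·2² = -54 m; v ends -15 m/s.
x(15) = 4 + Σ Δx = -372 m.

-372 m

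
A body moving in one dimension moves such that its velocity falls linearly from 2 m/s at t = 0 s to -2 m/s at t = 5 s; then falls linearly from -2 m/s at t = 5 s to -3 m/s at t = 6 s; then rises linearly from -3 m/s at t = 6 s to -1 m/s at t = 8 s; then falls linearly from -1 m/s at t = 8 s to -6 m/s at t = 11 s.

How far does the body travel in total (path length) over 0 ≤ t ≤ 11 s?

Distance (not displacement) is the total path length: add the absolute areas under v-t.
0–5 s: v = 0 at t = 2.5 s; triangle areas 2.5 + 2.5 = 5 m
5–6 s: |½(-2 + -3)(1)| = 2.5 m
6–8 s: |½(-3 + -1)(2)| = 4 m
8–11 s: |½(-1 + -6)(3)| = 10.5 m
Total distance = 22 m

22 m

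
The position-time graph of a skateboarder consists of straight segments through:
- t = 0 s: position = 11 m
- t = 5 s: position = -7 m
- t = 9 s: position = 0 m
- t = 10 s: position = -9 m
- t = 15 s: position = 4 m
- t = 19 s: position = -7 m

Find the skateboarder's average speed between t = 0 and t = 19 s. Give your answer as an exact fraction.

Average speed = (total path length)/(elapsed time); on a piecewise-linear x-t graph the path length is Σ|Δx|.
0–5 s: |Δx| = |-7 − 11| = 18 m
5–9 s: |Δx| = |0 − -7| = 7 m
9–10 s: |Δx| = |-9 − 0| = 9 m
10–15 s: |Δx| = |4 − -9| = 13 m
15–19 s: |Δx| = |-7 − 4| = 11 m
Total path = 58 m; average speed = 58/19 = 58/19 m/s.

58/19 m/s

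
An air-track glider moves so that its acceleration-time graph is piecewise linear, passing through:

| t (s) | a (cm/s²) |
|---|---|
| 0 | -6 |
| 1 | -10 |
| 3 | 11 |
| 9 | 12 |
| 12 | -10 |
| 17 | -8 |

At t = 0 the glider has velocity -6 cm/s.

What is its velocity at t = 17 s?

14 cm/s

Δv equals the area under the a-t graph; then v = v₀ + Δv.
0–1 s: ½(-6 + -10)(1) = -8 cm/s
1–3 s: ½(-10 + 11)(2) = 1 cm/s
3–9 s: ½(11 + 12)(6) = 69 cm/s
9–12 s: ½(12 + -10)(3) = 3 cm/s
12–17 s: ½(-10 + -8)(5) = -45 cm/s
Δv = 20 cm/s, so v(17) = -6 + (20) = 14 cm/s.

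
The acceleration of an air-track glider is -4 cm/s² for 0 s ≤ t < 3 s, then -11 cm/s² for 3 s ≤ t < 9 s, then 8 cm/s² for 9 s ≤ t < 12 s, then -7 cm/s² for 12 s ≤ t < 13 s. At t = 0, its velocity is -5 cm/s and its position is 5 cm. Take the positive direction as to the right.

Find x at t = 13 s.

-603.5 cm

On each constant-a segment, Δv = aΔt and Δx = v₀Δt + ½aΔt²; chain segment to segment.
0–3 s: v starts -5 cm/s; Δx = -5·3 + ½·-4·3² = -33 cm; v ends -17 cm/s.
3–9 s: v starts -17 cm/s; Δx = -17·6 + ½·-11·6² = -300 cm; v ends -83 cm/s.
9–12 s: v starts -83 cm/s; Δx = -83·3 + ½·8·3² = -213 cm; v ends -59 cm/s.
12–13 s: v starts -59 cm/s; Δx = -59·1 + ½·-7·1² = -62.5 cm; v ends -66 cm/s.
x(13) = 5 + Σ Δx = -603.5 cm.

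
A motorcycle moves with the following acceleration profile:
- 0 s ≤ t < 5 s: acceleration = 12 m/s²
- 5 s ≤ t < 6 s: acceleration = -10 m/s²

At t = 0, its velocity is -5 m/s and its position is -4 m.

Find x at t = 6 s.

171 m

On each constant-a segment, Δv = aΔt and Δx = v₀Δt + ½aΔt²; chain segment to segment.
0–5 s: v starts -5 m/s; Δx = -5·5 + ½·12·5² = 125 m; v ends 55 m/s.
5–6 s: v starts 55 m/s; Δx = 55·1 + ½·-10·1² = 50 m; v ends 45 m/s.
x(6) = -4 + Σ Δx = 171 m.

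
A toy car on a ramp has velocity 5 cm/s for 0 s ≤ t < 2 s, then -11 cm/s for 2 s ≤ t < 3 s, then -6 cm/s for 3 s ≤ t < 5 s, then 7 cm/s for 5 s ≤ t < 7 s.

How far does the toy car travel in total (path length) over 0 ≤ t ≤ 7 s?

47 cm

Distance (not displacement) is the total path length: add the absolute areas under v-t.
0–2 s: |5| × 2 = 10 cm
2–3 s: |-11| × 1 = 11 cm
3–5 s: |-6| × 2 = 12 cm
5–7 s: |7| × 2 = 14 cm
Total distance = 47 cm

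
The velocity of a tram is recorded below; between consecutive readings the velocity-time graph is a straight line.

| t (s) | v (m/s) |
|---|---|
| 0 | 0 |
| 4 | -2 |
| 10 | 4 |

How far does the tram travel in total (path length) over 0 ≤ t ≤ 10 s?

Distance (not displacement) is the total path length: add the absolute areas under v-t.
0–4 s: |½(0 + -2)(4)| = 4 m
4–10 s: v = 0 at t = 6 s; triangle areas 2 + 8 = 10 m
Total distance = 14 m

14 m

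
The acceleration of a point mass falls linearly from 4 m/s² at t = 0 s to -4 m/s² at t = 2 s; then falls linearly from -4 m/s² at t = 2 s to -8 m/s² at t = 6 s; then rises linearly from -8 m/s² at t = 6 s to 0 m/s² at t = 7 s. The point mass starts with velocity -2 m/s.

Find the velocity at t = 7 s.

Δv equals the area under the a-t graph; then v = v₀ + Δv.
0–2 s: ½(4 + -4)(2) = 0 m/s
2–6 s: ½(-4 + -8)(4) = -24 m/s
6–7 s: ½(-8 + 0)(1) = -4 m/s
Δv = -28 m/s, so v(7) = -2 + (-28) = -30 m/s.

-30 m/s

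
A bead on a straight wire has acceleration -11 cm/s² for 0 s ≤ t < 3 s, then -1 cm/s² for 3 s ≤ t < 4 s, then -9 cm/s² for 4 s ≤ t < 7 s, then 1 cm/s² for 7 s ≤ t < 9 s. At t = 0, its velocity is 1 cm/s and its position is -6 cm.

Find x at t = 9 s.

-342.5 cm

On each constant-a segment, Δv = aΔt and Δx = v₀Δt + ½aΔt²; chain segment to segment.
0–3 s: v starts 1 cm/s; Δx = 1·3 + ½·-11·3² = -46.5 cm; v ends -32 cm/s.
3–4 s: v starts -32 cm/s; Δx = -32·1 + ½·-1·1² = -32.5 cm; v ends -33 cm/s.
4–7 s: v starts -33 cm/s; Δx = -33·3 + ½·-9·3² = -139.5 cm; v ends -60 cm/s.
7–9 s: v starts -60 cm/s; Δx = -60·2 + ½·1·2² = -118 cm; v ends -58 cm/s.
x(9) = -6 + Σ Δx = -342.5 cm.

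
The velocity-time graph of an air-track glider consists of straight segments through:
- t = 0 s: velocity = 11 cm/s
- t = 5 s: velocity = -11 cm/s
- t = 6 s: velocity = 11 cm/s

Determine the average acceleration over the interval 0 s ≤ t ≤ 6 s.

Average acceleration = Δv/Δt = (11 − 11)/(6 − 0) = 0 cm/s².

0 cm/s²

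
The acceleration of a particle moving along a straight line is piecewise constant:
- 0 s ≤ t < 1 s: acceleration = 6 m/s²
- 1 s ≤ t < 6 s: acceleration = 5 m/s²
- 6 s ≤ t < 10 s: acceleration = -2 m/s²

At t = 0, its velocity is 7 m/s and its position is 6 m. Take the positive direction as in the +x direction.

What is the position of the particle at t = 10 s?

On each constant-a segment, Δv = aΔt and Δx = v₀Δt + ½aΔt²; chain segment to segment.
0–1 s: v starts 7 m/s; Δx = 7·1 + ½·6·1² = 10 m; v ends 13 m/s.
1–6 s: v starts 13 m/s; Δx = 13·5 + ½·5·5² = 127.5 m; v ends 38 m/s.
6–10 s: v starts 38 m/s; Δx = 38·4 + ½·-2·4² = 136 m; v ends 30 m/s.
x(10) = 6 + Σ Δx = 279.5 m.

279.5 m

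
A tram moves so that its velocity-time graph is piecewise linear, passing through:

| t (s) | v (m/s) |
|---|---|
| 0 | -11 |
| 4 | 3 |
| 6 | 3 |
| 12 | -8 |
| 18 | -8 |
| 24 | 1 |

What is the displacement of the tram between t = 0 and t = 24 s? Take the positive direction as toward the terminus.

Net displacement equals the area under the velocity-time graph (areas below the axis count negative).
0–4 s: ½(-11 + 3)(4) = -16 m
4–6 s: 3 × 2 = 6 m
6–12 s: ½(3 + -8)(6) = -15 m
12–18 s: -8 × 6 = -48 m
18–24 s: ½(-8 + 1)(6) = -21 m
Net displacement = -94 m

-94 m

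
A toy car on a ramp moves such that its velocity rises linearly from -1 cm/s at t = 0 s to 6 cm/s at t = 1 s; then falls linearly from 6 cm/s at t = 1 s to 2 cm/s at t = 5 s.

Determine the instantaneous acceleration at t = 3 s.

-1 cm/s²

Acceleration is the slope of the v-t graph on 1–5 s: (2 − 6)/(5 − 1) = -1 cm/s².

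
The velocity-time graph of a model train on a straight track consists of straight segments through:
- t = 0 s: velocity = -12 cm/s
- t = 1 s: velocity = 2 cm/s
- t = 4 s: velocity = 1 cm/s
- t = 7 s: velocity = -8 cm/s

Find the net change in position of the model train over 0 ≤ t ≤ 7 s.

-11 cm

Net displacement equals the area under the velocity-time graph (areas below the axis count negative).
0–1 s: ½(-12 + 2)(1) = -5 cm
1–4 s: ½(2 + 1)(3) = 4.5 cm
4–7 s: ½(1 + -8)(3) = -10.5 cm
Net displacement = -11 cm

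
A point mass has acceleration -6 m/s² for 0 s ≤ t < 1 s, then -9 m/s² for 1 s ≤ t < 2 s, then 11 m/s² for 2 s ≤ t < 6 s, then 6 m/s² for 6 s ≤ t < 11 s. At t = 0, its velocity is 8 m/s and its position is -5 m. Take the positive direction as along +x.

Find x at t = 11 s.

On each constant-a segment, Δv = aΔt and Δx = v₀Δt + ½aΔt²; chain segment to segment.
0–1 s: v starts 8 m/s; Δx = 8·1 + ½·-6·1² = 5 m; v ends 2 m/s.
1–2 s: v starts 2 m/s; Δx = 2·1 + ½·-9·1² = -2.5 m; v ends -7 m/s.
2–6 s: v starts -7 m/s; Δx = -7·4 + ½·11·4² = 60 m; v ends 37 m/s.
6–11 s: v starts 37 m/s; Δx = 37·5 + ½·6·5² = 260 m; v ends 67 m/s.
x(11) = -5 + Σ Δx = 317.5 m.

317.5 m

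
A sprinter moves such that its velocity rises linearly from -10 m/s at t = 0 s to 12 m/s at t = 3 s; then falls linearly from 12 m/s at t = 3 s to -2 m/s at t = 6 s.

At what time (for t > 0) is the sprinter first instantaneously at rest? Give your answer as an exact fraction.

v changes sign on 0–3 s (from -10 to 12); the graph is linear there, so v = 0 at t = 0 + (10)·(3 − 0)/(12 − -10) = 15/11 s.

t = 15/11 s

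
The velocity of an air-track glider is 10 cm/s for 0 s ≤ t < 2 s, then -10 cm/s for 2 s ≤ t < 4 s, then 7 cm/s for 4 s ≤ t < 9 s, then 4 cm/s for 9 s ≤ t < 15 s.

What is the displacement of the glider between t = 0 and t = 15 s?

59 cm

Displacement is the signed area under the v-t curve.
0–2 s: 10 × 2 = 20 cm
2–4 s: -10 × 2 = -20 cm
4–9 s: 7 × 5 = 35 cm
9–15 s: 4 × 6 = 24 cm
Net displacement = 59 cm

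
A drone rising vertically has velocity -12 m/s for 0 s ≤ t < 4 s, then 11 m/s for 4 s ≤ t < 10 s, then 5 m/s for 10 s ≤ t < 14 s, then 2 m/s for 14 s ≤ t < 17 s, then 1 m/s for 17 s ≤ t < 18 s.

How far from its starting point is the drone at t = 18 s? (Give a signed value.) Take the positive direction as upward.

45 m

Displacement is the signed area under the v-t curve.
0–4 s: -12 × 4 = -48 m
4–10 s: 11 × 6 = 66 m
10–14 s: 5 × 4 = 20 m
14–17 s: 2 × 3 = 6 m
17–18 s: 1 × 1 = 1 m
Net displacement = 45 m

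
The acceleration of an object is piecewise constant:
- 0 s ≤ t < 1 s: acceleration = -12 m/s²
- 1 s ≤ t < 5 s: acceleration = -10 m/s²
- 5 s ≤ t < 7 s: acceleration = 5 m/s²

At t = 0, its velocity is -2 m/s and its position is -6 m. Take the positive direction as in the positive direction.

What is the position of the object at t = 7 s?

On each constant-a segment, Δv = aΔt and Δx = v₀Δt + ½aΔt²; chain segment to segment.
0–1 s: v starts -2 m/s; Δx = -2·1 + ½·-12·1² = -8 m; v ends -14 m/s.
1–5 s: v starts -14 m/s; Δx = -14·4 + ½·-10·4² = -136 m; v ends -54 m/s.
5–7 s: v starts -54 m/s; Δx = -54·2 + ½·5·2² = -98 m; v ends -44 m/s.
x(7) = -6 + Σ Δx = -248 m.

-248 m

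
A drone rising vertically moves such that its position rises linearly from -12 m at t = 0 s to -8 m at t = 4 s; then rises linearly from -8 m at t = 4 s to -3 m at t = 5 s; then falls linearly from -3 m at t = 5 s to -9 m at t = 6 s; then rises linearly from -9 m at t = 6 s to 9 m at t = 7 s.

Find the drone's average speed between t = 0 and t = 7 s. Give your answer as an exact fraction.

Average speed = (total path length)/(elapsed time); on a piecewise-linear x-t graph the path length is Σ|Δx|.
0–4 s: |Δx| = |-8 − -12| = 4 m
4–5 s: |Δx| = |-3 − -8| = 5 m
5–6 s: |Δx| = |-9 − -3| = 6 m
6–7 s: |Δx| = |9 − -9| = 18 m
Total path = 33 m; average speed = 33/7 = 33/7 m/s.

33/7 m/s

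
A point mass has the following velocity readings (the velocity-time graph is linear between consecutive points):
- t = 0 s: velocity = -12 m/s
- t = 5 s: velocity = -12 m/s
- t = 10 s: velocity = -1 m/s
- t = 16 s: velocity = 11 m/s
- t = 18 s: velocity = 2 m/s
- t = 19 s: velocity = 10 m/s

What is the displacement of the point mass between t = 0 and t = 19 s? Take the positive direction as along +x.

Net displacement equals the area under the velocity-time graph (areas below the axis count negative).
0–5 s: -12 × 5 = -60 m
5–10 s: ½(-12 + -1)(5) = -32.5 m
10–16 s: ½(-1 + 11)(6) = 30 m
16–18 s: ½(11 + 2)(2) = 13 m
18–19 s: ½(2 + 10)(1) = 6 m
Net displacement = -43.5 m

-43.5 m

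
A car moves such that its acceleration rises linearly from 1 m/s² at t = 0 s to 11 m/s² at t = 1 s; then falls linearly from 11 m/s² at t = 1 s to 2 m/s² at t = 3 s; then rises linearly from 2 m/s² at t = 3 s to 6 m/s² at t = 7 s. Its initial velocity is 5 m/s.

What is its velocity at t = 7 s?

Δv equals the area under the a-t graph; then v = v₀ + Δv.
0–1 s: ½(1 + 11)(1) = 6 m/s
1–3 s: ½(11 + 2)(2) = 13 m/s
3–7 s: ½(2 + 6)(4) = 16 m/s
Δv = 35 m/s, so v(7) = 5 + (35) = 40 m/s.

40 m/s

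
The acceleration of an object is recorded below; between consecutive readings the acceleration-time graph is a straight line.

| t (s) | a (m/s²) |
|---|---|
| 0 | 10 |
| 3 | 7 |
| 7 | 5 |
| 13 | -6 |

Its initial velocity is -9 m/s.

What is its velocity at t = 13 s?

37.5 m/s

Δv equals the area under the a-t graph; then v = v₀ + Δv.
0–3 s: ½(10 + 7)(3) = 25.5 m/s
3–7 s: ½(7 + 5)(4) = 24 m/s
7–13 s: ½(5 + -6)(6) = -3 m/s
Δv = 46.5 m/s, so v(13) = -9 + (46.5) = 37.5 m/s.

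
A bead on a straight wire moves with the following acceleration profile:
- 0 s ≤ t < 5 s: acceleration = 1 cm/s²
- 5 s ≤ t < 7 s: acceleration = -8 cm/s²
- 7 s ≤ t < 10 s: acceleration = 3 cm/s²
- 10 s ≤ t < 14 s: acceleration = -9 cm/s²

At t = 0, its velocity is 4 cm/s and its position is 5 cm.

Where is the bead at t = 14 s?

-32 cm

On each constant-a segment, Δv = aΔt and Δx = v₀Δt + ½aΔt²; chain segment to segment.
0–5 s: v starts 4 cm/s; Δx = 4·5 + ½·1·5² = 32.5 cm; v ends 9 cm/s.
5–7 s: v starts 9 cm/s; Δx = 9·2 + ½·-8·2² = 2 cm; v ends -7 cm/s.
7–10 s: v starts -7 cm/s; Δx = -7·3 + ½·3·3² = -7.5 cm; v ends 2 cm/s.
10–14 s: v starts 2 cm/s; Δx = 2·4 + ½·-9·4² = -64 cm; v ends -34 cm/s.
x(14) = 5 + Σ Δx = -32 cm.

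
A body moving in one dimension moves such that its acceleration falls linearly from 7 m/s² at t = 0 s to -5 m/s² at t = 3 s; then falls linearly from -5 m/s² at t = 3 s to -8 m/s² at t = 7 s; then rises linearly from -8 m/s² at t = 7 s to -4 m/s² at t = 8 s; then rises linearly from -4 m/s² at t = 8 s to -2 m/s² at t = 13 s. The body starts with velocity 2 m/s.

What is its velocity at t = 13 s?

Δv equals the area under the a-t graph; then v = v₀ + Δv.
0–3 s: ½(7 + -5)(3) = 3 m/s
3–7 s: ½(-5 + -8)(4) = -26 m/s
7–8 s: ½(-8 + -4)(1) = -6 m/s
8–13 s: ½(-4 + -2)(5) = -15 m/s
Δv = -44 m/s, so v(13) = 2 + (-44) = -42 m/s.

-42 m/s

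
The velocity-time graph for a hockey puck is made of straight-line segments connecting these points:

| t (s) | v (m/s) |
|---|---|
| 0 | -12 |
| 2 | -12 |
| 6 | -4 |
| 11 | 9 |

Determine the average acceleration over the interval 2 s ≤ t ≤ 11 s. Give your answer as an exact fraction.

7/3 m/s²

Average acceleration = Δv/Δt = (9 − -12)/(11 − 2) = 7/3 m/s².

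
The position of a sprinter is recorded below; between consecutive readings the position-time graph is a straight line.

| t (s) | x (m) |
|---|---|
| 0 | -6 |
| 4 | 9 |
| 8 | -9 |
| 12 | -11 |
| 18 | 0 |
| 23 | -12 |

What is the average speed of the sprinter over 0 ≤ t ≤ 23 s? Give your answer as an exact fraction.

Average speed = (total path length)/(elapsed time); on a piecewise-linear x-t graph the path length is Σ|Δx|.
0–4 s: |Δx| = |9 − -6| = 15 m
4–8 s: |Δx| = |-9 − 9| = 18 m
8–12 s: |Δx| = |-11 − -9| = 2 m
12–18 s: |Δx| = |0 − -11| = 11 m
18–23 s: |Δx| = |-12 − 0| = 12 m
Total path = 58 m; average speed = 58/23 = 58/23 m/s.

58/23 m/s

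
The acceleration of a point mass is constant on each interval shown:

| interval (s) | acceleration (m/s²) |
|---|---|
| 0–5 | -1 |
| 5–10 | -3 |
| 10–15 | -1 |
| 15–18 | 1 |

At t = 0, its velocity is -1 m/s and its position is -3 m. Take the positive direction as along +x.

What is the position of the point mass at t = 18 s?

On each constant-a segment, Δv = aΔt and Δx = v₀Δt + ½aΔt²; chain segment to segment.
0–5 s: v starts -1 m/s; Δx = -1·5 + ½·-1·5² = -17.5 m; v ends -6 m/s.
5–10 s: v starts -6 m/s; Δx = -6·5 + ½·-3·5² = -67.5 m; v ends -21 m/s.
10–15 s: v starts -21 m/s; Δx = -21·5 + ½·-1·5² = -117.5 m; v ends -26 m/s.
15–18 s: v starts -26 m/s; Δx = -26·3 + ½·1·3² = -73.5 m; v ends -23 m/s.
x(18) = -3 + Σ Δx = -279 m.

-279 m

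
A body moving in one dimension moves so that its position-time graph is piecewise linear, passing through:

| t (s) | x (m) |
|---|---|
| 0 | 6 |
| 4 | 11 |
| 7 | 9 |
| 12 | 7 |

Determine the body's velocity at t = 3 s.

Velocity is the slope of the x-t graph on 0–4 s: (11 − 6)/(4 − 0) = 1.25 m/s.

1.25 m/s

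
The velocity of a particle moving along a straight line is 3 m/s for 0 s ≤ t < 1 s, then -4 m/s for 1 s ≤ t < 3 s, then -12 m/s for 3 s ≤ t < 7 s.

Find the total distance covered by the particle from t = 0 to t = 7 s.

59 m

Total distance travelled is ∫|v| dt — sum the magnitudes of each area piece.
0–1 s: |3| × 1 = 3 m
1–3 s: |-4| × 2 = 8 m
3–7 s: |-12| × 4 = 48 m
Total distance = 59 m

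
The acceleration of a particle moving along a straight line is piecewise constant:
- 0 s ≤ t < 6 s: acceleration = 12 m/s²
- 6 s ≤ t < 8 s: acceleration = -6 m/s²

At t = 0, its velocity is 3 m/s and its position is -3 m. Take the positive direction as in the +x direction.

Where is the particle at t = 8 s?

369 m

On each constant-a segment, Δv = aΔt and Δx = v₀Δt + ½aΔt²; chain segment to segment.
0–6 s: v starts 3 m/s; Δx = 3·6 + ½·12·6² = 234 m; v ends 75 m/s.
6–8 s: v starts 75 m/s; Δx = 75·2 + ½·-6·2² = 138 m; v ends 63 m/s.
x(8) = -3 + Σ Δx = 369 m.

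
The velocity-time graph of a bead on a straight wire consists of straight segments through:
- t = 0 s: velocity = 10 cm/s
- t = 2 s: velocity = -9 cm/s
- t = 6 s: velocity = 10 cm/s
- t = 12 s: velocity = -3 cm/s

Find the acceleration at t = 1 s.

Acceleration is the slope of the v-t graph on 0–2 s: (-9 − 10)/(2 − 0) = -9.5 cm/s².

-9.5 cm/s²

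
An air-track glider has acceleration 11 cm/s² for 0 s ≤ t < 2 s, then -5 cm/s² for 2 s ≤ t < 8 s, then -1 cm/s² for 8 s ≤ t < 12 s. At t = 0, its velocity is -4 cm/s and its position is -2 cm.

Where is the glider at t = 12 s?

On each constant-a segment, Δv = aΔt and Δx = v₀Δt + ½aΔt²; chain segment to segment.
0–2 s: v starts -4 cm/s; Δx = -4·2 + ½·11·2² = 14 cm; v ends 18 cm/s.
2–8 s: v starts 18 cm/s; Δx = 18·6 + ½·-5·6² = 18 cm; v ends -12 cm/s.
8–12 s: v starts -12 cm/s; Δx = -12·4 + ½·-1·4² = -56 cm; v ends -16 cm/s.
x(12) = -2 + Σ Δx = -26 cm.

-26 cm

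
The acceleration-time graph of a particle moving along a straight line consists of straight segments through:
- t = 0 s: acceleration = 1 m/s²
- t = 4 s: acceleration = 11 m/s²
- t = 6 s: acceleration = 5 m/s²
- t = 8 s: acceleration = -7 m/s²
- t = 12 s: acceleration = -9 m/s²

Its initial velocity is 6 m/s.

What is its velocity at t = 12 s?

12 m/s

Δv equals the area under the a-t graph; then v = v₀ + Δv.
0–4 s: ½(1 + 11)(4) = 24 m/s
4–6 s: ½(11 + 5)(2) = 16 m/s
6–8 s: ½(5 + -7)(2) = -2 m/s
8–12 s: ½(-7 + -9)(4) = -32 m/s
Δv = 6 m/s, so v(12) = 6 + (6) = 12 m/s.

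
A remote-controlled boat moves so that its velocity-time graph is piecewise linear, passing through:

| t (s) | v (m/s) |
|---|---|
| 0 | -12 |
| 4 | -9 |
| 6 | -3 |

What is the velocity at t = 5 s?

-6 m/s

On 4–6 s the graph is linear from -9 to -3 m/s: v(5) = -9 + (-3 − -9)·(5 − 4)/(6 − 4) = -6 m/s.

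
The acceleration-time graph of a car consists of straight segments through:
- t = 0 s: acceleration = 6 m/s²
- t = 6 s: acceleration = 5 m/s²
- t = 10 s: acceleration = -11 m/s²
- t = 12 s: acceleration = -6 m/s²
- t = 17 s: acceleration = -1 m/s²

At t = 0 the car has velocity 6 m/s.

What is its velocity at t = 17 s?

-7.5 m/s

Δv equals the area under the a-t graph; then v = v₀ + Δv.
0–6 s: ½(6 + 5)(6) = 33 m/s
6–10 s: ½(5 + -11)(4) = -12 m/s
10–12 s: ½(-11 + -6)(2) = -17 m/s
12–17 s: ½(-6 + -1)(5) = -17.5 m/s
Δv = -13.5 m/s, so v(17) = 6 + (-13.5) = -7.5 m/s.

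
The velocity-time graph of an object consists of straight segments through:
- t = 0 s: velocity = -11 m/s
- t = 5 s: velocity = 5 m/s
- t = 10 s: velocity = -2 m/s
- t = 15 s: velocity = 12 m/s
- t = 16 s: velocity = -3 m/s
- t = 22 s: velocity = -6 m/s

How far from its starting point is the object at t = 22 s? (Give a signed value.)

Displacement is the signed area under the v-t curve.
0–5 s: ½(-11 + 5)(5) = -15 m
5–10 s: ½(5 + -2)(5) = 7.5 m
10–15 s: ½(-2 + 12)(5) = 25 m
15–16 s: ½(12 + -3)(1) = 4.5 m
16–22 s: ½(-3 + -6)(6) = -27 m
Net displacement = -5 m

-5 m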